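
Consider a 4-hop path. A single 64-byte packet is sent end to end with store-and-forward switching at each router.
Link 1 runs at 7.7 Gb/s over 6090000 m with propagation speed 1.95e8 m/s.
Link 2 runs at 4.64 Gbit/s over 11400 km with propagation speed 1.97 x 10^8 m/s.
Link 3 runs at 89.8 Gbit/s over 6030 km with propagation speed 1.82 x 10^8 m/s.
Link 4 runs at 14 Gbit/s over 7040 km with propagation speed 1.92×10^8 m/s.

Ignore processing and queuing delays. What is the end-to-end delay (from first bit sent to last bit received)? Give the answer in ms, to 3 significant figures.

L = 64 × 8 = 512 bits.
Transmission delays (L/R per hop): 6.64935e-05, 0.000110345, 5.70156e-06, 3.65714e-05 ms; sum = 0.000219111 ms.
Propagation delays (d/s per hop): 31.2308, 57.868, 33.1319, 36.6667 ms; sum = 158.897 ms.
End-to-end = 159 ms.

159 ms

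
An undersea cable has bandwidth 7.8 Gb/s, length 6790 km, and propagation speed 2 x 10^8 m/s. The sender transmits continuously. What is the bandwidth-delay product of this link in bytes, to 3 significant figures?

Propagation delay = 6790000 / 200000000 = 0.03395 s.
BDP = R × t_prop = 7800000000 × 0.03395 = 264810000 bits.
In bytes: 264810000/8 = 33100000 bytes.

33100000 bytes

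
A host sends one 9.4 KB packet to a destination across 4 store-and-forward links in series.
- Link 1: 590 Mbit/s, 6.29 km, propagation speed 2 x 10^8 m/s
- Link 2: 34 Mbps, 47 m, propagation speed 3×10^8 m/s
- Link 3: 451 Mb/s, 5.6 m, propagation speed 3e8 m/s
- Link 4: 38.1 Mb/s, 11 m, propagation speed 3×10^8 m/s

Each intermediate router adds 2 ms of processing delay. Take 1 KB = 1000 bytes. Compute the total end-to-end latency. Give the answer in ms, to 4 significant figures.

10.51 ms

L = 75200 bits.
Transmission delays (L/R per hop): 0.127458, 2.21176, 0.166741, 1.97375 ms; sum = 4.47972 ms.
Propagation delays (d/s per hop): 0.03145, 0.000156667, 1.86667e-05, 3.66667e-05 ms; sum = 0.031662 ms.
Processing at 3 router(s): 3 × 2 ms = 6 ms.
End-to-end = 10.51 ms.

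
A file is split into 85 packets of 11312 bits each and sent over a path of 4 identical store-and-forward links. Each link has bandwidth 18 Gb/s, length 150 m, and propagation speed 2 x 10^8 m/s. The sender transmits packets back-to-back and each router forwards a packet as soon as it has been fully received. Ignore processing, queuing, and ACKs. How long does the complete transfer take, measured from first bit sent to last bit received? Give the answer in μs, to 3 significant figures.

Per-hop transmission t_tx = L/R = 11312/18000000000 = 0.628444 μs.
Per-hop propagation t_prop = 150/200000000 = 0.75 μs.
Pipeline fill: first packet needs 4·t_tx to clear all hops; remaining 84 packets each add one t_tx.
Total = (4+85-1)·t_tx + 4·t_prop = 88·0.628444 + 4·0.75 = 58.3 μs.

58.3 μs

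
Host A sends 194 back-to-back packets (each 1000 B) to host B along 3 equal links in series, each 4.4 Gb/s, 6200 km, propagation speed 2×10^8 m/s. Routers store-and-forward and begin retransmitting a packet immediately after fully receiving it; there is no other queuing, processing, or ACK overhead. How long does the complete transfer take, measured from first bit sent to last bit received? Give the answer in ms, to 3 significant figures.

Per-hop transmission t_tx = L/R = 8000/4400000000 = 0.00181818 ms.
Per-hop propagation t_prop = 6200000/200000000 = 31 ms.
Pipeline fill: first packet needs 3·t_tx to clear all hops; remaining 193 packets each add one t_tx.
Total = (3+194-1)·t_tx + 3·t_prop = 196·0.00181818 + 3·31 = 93.4 ms.

93.4 ms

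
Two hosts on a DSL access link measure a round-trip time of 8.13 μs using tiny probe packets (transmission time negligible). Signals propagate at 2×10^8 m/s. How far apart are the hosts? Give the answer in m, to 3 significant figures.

813 m

One-way propagation = RTT/2 = 4.065 μs.
d = s × t = 200000000 × 4.065e-06 = 813 m.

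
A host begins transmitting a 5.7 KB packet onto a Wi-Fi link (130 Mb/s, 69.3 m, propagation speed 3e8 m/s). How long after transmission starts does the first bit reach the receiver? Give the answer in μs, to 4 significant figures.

0.2310 μs

First bit experiences only propagation delay: d/s = 69.3/300000000 = 0.2310 μs.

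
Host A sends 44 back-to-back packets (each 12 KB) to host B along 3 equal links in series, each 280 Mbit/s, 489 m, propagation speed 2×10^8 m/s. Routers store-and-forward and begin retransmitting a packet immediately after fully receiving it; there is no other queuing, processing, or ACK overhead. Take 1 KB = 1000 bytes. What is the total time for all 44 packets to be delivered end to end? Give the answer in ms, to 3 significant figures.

Per-hop transmission t_tx = L/R = 96000/280000000 = 0.342857 ms.
Per-hop propagation t_prop = 489/200000000 = 0.002445 ms.
Pipeline fill: first packet needs 3·t_tx to clear all hops; remaining 43 packets each add one t_tx.
Total = (3+44-1)·t_tx + 3·t_prop = 46·0.342857 + 3·0.002445 = 15.8 ms.

15.8 ms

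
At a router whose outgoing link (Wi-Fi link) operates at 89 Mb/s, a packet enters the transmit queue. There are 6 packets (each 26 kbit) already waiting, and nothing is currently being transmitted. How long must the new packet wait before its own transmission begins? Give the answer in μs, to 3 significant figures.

1750 μs

Each queued packet: L/R = 26000/89000000 = 292.135 μs.
6 queued → 1752.81 μs.
Queuing delay = 1750 μs.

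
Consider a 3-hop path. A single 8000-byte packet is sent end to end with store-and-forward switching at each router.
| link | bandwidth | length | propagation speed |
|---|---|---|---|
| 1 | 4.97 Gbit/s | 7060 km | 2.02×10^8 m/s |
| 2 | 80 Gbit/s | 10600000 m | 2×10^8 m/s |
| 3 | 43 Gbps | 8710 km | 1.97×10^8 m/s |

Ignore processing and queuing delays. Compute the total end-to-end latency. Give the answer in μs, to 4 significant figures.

L = 8000 × 8 = 64000 bits.
Transmission delays (L/R per hop): 12.8773, 0.8, 1.48837 μs; sum = 15.1656 μs.
Propagation delays (d/s per hop): 34950.5, 53000, 44213.2 μs; sum = 132164 μs.
End-to-end = 132200 μs.

132200 μs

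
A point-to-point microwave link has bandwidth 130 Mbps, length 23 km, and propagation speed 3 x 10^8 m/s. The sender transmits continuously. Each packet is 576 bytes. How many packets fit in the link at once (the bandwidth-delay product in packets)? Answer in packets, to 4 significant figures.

2.163 packets

Propagation delay = 23000 / 300000000 = 7.66667e-05 s.
BDP = R × t_prop = 130000000 × 7.66667e-05 = 9966.67 bits.
In packets of 4608 bits: 2.163 packets.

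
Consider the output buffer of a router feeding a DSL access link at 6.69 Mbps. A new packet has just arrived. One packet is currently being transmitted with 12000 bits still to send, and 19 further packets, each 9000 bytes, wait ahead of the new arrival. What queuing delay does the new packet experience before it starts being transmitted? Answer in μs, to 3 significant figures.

206000 μs

Each queued packet: L/R = 72000/6690000 = 10762.3 μs.
19 queued → 204484 μs.
Plus remaining 12000 bits of current packet: 1793.72 μs.
Queuing delay = 206000 μs.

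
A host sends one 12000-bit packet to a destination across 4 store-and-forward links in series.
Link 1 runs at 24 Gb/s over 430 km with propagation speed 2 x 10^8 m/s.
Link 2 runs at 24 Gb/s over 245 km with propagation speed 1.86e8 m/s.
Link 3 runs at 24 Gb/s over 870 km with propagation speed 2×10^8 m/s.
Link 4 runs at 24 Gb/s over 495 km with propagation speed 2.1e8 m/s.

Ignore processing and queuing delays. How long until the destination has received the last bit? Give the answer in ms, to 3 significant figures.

10.2 ms

Transmission delay per hop = L/R = 12000/24000000000 = 0.0005 ms; 4 hops → 0.002 ms.
Propagation delays (d/s per hop): 2.15, 1.3172, 4.35, 2.35714 ms; sum = 10.1743 ms.
End-to-end = 10.2 ms.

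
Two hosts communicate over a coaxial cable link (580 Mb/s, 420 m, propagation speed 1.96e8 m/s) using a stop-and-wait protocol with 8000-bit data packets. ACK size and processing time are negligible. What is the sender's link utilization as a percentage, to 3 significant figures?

76.3 %

t_tx = L/R = 8000/580000000 = 1.37931e-05 s.
t_prop = 420/196000000 = 2.14286e-06 s; RTT = 4.28571e-06 s.
Cycle = t_tx + RTT = 1.80788e-05 s.
Utilization = t_tx / cycle = 1.37931e-05/1.80788e-05 = 76.3 %.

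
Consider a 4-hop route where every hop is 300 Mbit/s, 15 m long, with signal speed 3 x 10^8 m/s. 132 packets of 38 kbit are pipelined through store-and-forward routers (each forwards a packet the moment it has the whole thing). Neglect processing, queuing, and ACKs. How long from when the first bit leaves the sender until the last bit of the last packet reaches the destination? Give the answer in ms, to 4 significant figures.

17.10 ms

Per-hop transmission t_tx = L/R = 38000/300000000 = 0.126667 ms.
Per-hop propagation t_prop = 15/300000000 = 5e-05 ms.
Pipeline fill: first packet needs 4·t_tx to clear all hops; remaining 131 packets each add one t_tx.
Total = (4+132-1)·t_tx + 4·t_prop = 135·0.126667 + 4·5e-05 = 17.10 ms.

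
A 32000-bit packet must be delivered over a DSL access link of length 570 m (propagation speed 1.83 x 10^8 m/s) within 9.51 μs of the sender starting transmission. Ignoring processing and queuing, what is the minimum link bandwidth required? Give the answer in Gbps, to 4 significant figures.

Propagation delay = 570 / 183000000 = 3.11475 μs.
Transmission budget = 9.51 − 3.11475 = 6.39525 μs.
R ≥ L / t_tx = 32000 bits / 6.39525e-06 s = 5.004 Gbps.

5.004 Gbps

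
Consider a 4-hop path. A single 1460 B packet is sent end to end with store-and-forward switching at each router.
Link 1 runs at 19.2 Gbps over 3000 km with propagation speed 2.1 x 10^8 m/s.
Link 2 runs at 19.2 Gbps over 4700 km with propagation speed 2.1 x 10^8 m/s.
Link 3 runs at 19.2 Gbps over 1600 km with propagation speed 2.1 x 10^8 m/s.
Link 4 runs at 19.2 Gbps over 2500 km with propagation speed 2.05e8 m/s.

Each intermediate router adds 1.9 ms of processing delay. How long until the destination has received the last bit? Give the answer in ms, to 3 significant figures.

L = 1460 × 8 = 11680 bits.
Transmission delay per hop = L/R = 11680/19200000000 = 0.000608333 ms; 4 hops → 0.00243333 ms.
Propagation delays (d/s per hop): 14.2857, 22.381, 7.61905, 12.1951 ms; sum = 56.4808 ms.
Processing at 3 router(s): 3 × 1.9 ms = 5.7 ms.
End-to-end = 62.2 ms.

62.2 ms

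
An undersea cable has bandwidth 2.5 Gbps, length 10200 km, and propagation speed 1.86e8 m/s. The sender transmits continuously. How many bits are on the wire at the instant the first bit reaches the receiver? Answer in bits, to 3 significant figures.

137000000 bits

Propagation delay = 10200000 / 186000000 = 0.0548387 s.
BDP = R × t_prop = 2500000000 × 0.0548387 = 137097000 bits.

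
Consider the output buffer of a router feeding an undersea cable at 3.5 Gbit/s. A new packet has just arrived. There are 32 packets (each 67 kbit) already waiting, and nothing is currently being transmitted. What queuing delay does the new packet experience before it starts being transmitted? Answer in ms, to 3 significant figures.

0.613 ms

Each queued packet: L/R = 67000/3500000000 = 0.0191429 ms.
32 queued → 0.612571 ms.
Queuing delay = 0.613 ms.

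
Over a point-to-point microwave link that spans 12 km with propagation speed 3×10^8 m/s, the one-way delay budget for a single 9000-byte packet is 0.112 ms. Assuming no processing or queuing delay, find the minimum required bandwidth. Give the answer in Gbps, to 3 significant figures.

1.00 Gbps

L = 72000 bits.
Propagation delay = 12000 / 300000000 = 0.04 ms.
Transmission budget = 0.112 − 0.04 = 0.072 ms.
R ≥ L / t_tx = 72000 bits / 7.2e-05 s = 1.00 Gbps.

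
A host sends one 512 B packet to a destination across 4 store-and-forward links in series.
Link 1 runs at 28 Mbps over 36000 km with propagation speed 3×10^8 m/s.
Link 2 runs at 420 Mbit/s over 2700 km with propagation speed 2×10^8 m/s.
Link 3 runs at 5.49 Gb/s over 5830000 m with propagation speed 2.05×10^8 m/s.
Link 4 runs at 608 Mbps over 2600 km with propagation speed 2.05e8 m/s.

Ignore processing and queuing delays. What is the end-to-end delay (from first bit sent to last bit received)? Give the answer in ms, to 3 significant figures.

L = 512 × 8 = 4096 bits.
Transmission delays (L/R per hop): 0.146286, 0.00975238, 0.000746084, 0.00673684 ms; sum = 0.163521 ms.
Propagation delays (d/s per hop): 120, 13.5, 28.439, 12.6829 ms; sum = 174.622 ms.
End-to-end = 175 ms.

175 ms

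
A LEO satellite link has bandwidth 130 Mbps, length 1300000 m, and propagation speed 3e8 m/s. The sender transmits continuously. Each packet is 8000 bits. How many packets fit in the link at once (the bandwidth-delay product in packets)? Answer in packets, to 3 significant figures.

70.4 packets

Propagation delay = 1300000 / 300000000 = 0.00433333 s.
BDP = R × t_prop = 130000000 × 0.00433333 = 563333 bits.
In packets of 8000 bits: 70.4 packets.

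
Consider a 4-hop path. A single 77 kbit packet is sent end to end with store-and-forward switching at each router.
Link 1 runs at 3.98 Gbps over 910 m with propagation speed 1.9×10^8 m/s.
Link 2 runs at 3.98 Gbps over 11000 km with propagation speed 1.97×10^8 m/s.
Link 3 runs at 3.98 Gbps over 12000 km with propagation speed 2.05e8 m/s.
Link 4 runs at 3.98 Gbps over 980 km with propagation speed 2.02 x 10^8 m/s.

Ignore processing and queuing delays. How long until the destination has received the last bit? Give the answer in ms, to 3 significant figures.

L = 77000 bits.
Transmission delay per hop = L/R = 77000/3980000000 = 0.0193467 ms; 4 hops → 0.0773869 ms.
Propagation delays (d/s per hop): 0.00478947, 55.8376, 58.5366, 4.85149 ms; sum = 119.23 ms.
End-to-end = 119 ms.

119 ms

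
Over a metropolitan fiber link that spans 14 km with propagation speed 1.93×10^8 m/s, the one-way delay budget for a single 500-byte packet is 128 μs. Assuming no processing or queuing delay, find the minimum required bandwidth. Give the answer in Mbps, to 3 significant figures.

72.1 Mbps

L = 4000 bits.
Propagation delay = 14000 / 193000000 = 72.5389 μs.
Transmission budget = 128 − 72.5389 = 55.4611 μs.
R ≥ L / t_tx = 4000 bits / 5.54611e-05 s = 72.1 Mbps.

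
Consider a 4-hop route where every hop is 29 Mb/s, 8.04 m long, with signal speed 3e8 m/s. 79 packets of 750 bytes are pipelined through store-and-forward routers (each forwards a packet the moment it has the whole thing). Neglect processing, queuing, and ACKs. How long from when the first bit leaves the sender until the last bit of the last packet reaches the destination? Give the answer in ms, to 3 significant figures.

Per-hop transmission t_tx = L/R = 6000/29000000 = 0.206897 ms.
Per-hop propagation t_prop = 8.04/300000000 = 2.68e-05 ms.
Pipeline fill: first packet needs 4·t_tx to clear all hops; remaining 78 packets each add one t_tx.
Total = (4+79-1)·t_tx + 4·t_prop = 82·0.206897 + 4·2.68e-05 = 17.0 ms.

17.0 ms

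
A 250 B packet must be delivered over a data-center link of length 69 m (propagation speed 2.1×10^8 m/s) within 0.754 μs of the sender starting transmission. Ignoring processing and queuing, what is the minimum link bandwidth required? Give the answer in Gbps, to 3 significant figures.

L = 2000 bits.
Propagation delay = 69 / 210000000 = 0.328571 μs.
Transmission budget = 0.754 − 0.328571 = 0.425429 μs.
R ≥ L / t_tx = 2000 bits / 4.25429e-07 s = 4.70 Gbps.

4.70 Gbps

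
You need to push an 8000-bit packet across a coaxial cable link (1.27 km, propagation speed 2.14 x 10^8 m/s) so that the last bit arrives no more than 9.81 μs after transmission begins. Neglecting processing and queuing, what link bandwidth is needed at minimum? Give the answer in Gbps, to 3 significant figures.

Propagation delay = 1270 / 214000000 = 5.93458 μs.
Transmission budget = 9.81 − 5.93458 = 3.87542 μs.
R ≥ L / t_tx = 8000 bits / 3.87542e-06 s = 2.06 Gbps.

2.06 Gbps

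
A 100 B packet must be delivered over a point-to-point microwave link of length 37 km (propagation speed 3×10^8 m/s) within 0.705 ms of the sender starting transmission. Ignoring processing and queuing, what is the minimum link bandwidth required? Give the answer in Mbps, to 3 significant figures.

L = 800 bits.
Propagation delay = 37000 / 300000000 = 0.123333 ms.
Transmission budget = 0.705 − 0.123333 = 0.581667 ms.
R ≥ L / t_tx = 800 bits / 0.000581667 s = 1.38 Mbps.

1.38 Mbps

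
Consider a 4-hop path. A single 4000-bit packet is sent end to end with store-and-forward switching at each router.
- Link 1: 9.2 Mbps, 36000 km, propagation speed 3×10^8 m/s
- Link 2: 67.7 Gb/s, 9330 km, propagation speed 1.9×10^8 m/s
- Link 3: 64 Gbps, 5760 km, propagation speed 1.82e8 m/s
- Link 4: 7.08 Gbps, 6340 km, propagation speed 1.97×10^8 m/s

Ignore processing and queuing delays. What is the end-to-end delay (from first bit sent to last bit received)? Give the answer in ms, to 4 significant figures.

Transmission delays (L/R per hop): 0.434783, 5.90842e-05, 6.25e-05, 0.000564972 ms; sum = 0.435469 ms.
Propagation delays (d/s per hop): 120, 49.1053, 31.6484, 32.1827 ms; sum = 232.936 ms.
End-to-end = 233.4 ms.

233.4 ms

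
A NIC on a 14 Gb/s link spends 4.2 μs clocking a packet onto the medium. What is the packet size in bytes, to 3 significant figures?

7350 bytes

L = R × t_tx = 14000000000 b/s × 4.2e-06 s = 58800 bits.
In bytes: 58800 / 8 = 7350 bytes.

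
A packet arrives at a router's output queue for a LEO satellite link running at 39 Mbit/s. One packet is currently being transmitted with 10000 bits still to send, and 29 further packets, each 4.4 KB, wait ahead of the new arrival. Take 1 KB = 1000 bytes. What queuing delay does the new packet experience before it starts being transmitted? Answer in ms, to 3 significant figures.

Each queued packet: L/R = 35200/39000000 = 0.902564 ms.
29 queued → 26.1744 ms.
Plus remaining 10000 bits of current packet: 0.25641 ms.
Queuing delay = 26.4 ms.

26.4 ms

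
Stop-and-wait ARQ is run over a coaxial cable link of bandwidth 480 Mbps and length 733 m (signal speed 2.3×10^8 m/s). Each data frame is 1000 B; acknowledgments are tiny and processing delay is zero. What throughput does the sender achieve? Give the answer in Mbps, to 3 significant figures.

t_tx = L/R = 8000/480000000 = 1.66667e-05 s.
t_prop = 733/2.3e+08 = 3.18696e-06 s; RTT = 6.37391e-06 s.
Cycle = t_tx + RTT = 2.30406e-05 s.
Throughput = L / cycle = 8000 / 2.30406e-05 = 347 Mbps.

347 Mbps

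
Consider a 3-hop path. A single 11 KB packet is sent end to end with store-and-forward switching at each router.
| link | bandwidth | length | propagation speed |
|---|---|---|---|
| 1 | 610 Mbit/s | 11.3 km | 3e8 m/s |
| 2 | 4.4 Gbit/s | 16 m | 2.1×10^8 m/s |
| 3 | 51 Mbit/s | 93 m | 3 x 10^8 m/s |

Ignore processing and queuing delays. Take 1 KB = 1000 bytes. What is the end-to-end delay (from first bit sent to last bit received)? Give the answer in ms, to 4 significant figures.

1.928 ms

L = 88000 bits.
Transmission delays (L/R per hop): 0.144262, 0.02, 1.72549 ms; sum = 1.88975 ms.
Propagation delays (d/s per hop): 0.0376667, 7.61905e-05, 0.00031 ms; sum = 0.0380529 ms.
End-to-end = 1.928 ms.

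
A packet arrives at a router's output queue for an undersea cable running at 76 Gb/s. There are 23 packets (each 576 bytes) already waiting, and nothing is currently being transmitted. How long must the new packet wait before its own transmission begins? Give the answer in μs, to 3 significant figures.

1.39 μs

Each queued packet: L/R = 4608/76000000000 = 0.0606316 μs.
23 queued → 1.39453 μs.
Queuing delay = 1.39 μs.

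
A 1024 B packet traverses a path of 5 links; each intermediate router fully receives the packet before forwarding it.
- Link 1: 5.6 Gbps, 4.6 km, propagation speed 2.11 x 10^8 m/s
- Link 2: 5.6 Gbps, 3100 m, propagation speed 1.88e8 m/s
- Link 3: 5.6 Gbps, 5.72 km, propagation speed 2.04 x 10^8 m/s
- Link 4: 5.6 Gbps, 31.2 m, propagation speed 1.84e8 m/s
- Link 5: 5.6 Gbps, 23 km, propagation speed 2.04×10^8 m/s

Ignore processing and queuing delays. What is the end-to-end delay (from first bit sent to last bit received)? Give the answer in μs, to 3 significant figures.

187 μs

L = 1024 × 8 = 8192 bits.
Transmission delay per hop = L/R = 8192/5600000000 = 1.46286 μs; 5 hops → 7.31429 μs.
Propagation delays (d/s per hop): 21.8009, 16.4894, 28.0392, 0.169565, 112.745 μs; sum = 179.244 μs.
End-to-end = 187 μs.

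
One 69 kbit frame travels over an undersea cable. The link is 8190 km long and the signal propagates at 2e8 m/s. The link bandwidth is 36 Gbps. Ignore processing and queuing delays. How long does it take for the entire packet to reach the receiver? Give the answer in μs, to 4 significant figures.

L = 69000 bits.
Transmission delay = L/R = 69000 / 36000000000 = 1.91667 μs.
Propagation delay = d/s = 8190000 m / 200000000 m/s = 40950 μs.
Total = 40950 μs.

40950 μs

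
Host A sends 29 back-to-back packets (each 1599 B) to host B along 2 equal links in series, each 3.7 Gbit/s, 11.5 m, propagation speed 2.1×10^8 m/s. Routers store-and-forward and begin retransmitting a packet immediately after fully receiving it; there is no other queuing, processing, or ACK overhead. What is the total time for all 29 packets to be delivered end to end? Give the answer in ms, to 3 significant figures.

Per-hop transmission t_tx = L/R = 12792/3700000000 = 0.0034573 ms.
Per-hop propagation t_prop = 11.5/210000000 = 5.47619e-05 ms.
Pipeline fill: first packet needs 2·t_tx to clear all hops; remaining 28 packets each add one t_tx.
Total = (2+29-1)·t_tx + 2·t_prop = 30·0.0034573 + 2·5.47619e-05 = 0.104 ms.

0.104 ms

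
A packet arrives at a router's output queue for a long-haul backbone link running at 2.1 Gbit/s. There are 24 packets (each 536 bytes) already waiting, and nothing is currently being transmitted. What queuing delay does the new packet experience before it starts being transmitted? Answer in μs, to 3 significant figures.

Each queued packet: L/R = 4288/2100000000 = 2.0419 μs.
24 queued → 49.0057 μs.
Queuing delay = 49.0 μs.

49.0 μs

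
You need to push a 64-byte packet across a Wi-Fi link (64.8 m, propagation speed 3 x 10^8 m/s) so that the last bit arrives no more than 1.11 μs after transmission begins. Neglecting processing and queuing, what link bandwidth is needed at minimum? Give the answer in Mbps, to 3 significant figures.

L = 512 bits.
Propagation delay = 64.8 / 300000000 = 0.216 μs.
Transmission budget = 1.11 − 0.216 = 0.894 μs.
R ≥ L / t_tx = 512 bits / 8.94e-07 s = 573 Mbps.

573 Mbps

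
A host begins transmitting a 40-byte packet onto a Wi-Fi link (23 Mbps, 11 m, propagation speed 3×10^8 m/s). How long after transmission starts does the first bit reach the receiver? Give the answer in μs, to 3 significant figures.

0.0367 μs

First bit experiences only propagation delay: d/s = 11/300000000 = 0.0367 μs.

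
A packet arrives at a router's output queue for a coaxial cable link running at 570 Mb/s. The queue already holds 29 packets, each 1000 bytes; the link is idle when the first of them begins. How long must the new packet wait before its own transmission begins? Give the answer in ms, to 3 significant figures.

0.407 ms

Each queued packet: L/R = 8000/570000000 = 0.0140351 ms.
29 queued → 0.407018 ms.
Queuing delay = 0.407 ms.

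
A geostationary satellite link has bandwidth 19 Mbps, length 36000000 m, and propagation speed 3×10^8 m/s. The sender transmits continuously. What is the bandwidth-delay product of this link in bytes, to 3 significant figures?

Propagation delay = 36000000 / 300000000 = 0.12 s.
BDP = R × t_prop = 19000000 × 0.12 = 2280000 bits.
In bytes: 2280000/8 = 285000 bytes.

285000 bytes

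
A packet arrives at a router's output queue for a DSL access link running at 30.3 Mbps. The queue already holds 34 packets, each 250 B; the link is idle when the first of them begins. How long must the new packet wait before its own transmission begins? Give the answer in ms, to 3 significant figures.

Each queued packet: L/R = 2000/30300000 = 0.0660066 ms.
34 queued → 2.24422 ms.
Queuing delay = 2.24 ms.

2.24 ms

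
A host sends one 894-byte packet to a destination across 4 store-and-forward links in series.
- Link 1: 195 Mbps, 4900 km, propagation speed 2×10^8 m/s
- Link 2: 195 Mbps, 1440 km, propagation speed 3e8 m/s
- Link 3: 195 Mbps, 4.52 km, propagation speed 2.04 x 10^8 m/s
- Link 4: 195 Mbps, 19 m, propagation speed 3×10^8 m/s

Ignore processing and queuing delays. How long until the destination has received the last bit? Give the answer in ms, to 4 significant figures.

29.47 ms

L = 894 × 8 = 7152 bits.
Transmission delay per hop = L/R = 7152/195000000 = 0.0366769 ms; 4 hops → 0.146708 ms.
Propagation delays (d/s per hop): 24.5, 4.8, 0.0221569, 6.33333e-05 ms; sum = 29.3222 ms.
End-to-end = 29.47 ms.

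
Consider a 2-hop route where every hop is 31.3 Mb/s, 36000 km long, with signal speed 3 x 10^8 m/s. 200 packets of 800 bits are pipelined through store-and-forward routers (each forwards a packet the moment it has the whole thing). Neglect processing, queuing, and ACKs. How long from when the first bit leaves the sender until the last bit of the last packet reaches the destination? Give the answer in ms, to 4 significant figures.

245.1 ms

Per-hop transmission t_tx = L/R = 800/31300000 = 0.0255591 ms.
Per-hop propagation t_prop = 36000000/300000000 = 120 ms.
Pipeline fill: first packet needs 2·t_tx to clear all hops; remaining 199 packets each add one t_tx.
Total = (2+200-1)·t_tx + 2·t_prop = 201·0.0255591 + 2·120 = 245.1 ms.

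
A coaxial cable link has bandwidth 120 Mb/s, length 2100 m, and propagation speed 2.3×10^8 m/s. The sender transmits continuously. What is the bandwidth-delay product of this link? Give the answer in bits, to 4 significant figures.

1096 bits

Propagation delay = 2100 / 2.3e+08 = 9.13043e-06 s.
BDP = R × t_prop = 120000000 × 9.13043e-06 = 1095.65 bits.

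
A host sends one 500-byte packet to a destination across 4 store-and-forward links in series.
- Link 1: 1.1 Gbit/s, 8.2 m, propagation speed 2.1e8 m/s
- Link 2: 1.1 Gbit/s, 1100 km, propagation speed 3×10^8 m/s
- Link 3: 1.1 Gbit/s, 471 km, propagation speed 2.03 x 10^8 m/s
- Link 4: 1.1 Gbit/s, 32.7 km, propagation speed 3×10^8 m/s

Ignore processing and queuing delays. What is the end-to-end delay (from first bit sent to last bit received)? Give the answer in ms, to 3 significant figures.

L = 500 × 8 = 4000 bits.
Transmission delay per hop = L/R = 4000/1100000000 = 0.00363636 ms; 4 hops → 0.0145455 ms.
Propagation delays (d/s per hop): 3.90476e-05, 3.66667, 2.3202, 0.109 ms; sum = 6.0959 ms.
End-to-end = 6.11 ms.

6.11 ms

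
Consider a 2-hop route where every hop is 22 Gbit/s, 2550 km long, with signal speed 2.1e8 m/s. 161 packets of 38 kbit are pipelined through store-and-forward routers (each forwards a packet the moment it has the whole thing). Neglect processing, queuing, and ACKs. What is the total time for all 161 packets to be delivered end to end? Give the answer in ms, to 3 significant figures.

24.6 ms

Per-hop transmission t_tx = L/R = 38000/22000000000 = 0.00172727 ms.
Per-hop propagation t_prop = 2550000/210000000 = 12.1429 ms.
Pipeline fill: first packet needs 2·t_tx to clear all hops; remaining 160 packets each add one t_tx.
Total = (2+161-1)·t_tx + 2·t_prop = 162·0.00172727 + 2·12.1429 = 24.6 ms.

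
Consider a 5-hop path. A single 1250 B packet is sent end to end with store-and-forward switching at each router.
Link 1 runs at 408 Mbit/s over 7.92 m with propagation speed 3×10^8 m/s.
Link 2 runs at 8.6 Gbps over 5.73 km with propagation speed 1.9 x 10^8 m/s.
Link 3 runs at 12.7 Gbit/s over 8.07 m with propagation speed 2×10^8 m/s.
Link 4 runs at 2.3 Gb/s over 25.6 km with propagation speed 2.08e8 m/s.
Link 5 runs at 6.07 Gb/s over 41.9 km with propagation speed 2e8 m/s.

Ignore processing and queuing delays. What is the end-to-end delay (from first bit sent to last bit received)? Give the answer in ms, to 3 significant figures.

0.395 ms

L = 1250 × 8 = 10000 bits.
Transmission delays (L/R per hop): 0.0245098, 0.00116279, 0.000787402, 0.00434783, 0.00164745 ms; sum = 0.0324553 ms.
Propagation delays (d/s per hop): 2.64e-05, 0.0301579, 4.035e-05, 0.123077, 0.2095 ms; sum = 0.362802 ms.
End-to-end = 0.395 ms.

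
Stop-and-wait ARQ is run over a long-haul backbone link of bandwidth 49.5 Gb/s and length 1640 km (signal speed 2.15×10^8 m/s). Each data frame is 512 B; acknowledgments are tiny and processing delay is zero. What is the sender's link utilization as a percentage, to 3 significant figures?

t_tx = L/R = 4096/49500000000 = 8.27475e-08 s.
t_prop = 1640000/215000000 = 0.00762791 s; RTT = 0.0152558 s.
Cycle = t_tx + RTT = 0.0152559 s.
Utilization = t_tx / cycle = 8.27475e-08/0.0152559 = 0.000542 %.

0.000542 %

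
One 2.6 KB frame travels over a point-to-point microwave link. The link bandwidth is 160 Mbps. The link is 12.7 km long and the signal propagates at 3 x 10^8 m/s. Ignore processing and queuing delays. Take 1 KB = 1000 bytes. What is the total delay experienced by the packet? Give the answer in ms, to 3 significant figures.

L = 20800 bits.
Transmission delay = L/R = 20800 / 160000000 = 0.13 ms.
Propagation delay = d/s = 12700 m / 300000000 m/s = 0.0423333 ms.
Total = 0.172 ms.

0.172 ms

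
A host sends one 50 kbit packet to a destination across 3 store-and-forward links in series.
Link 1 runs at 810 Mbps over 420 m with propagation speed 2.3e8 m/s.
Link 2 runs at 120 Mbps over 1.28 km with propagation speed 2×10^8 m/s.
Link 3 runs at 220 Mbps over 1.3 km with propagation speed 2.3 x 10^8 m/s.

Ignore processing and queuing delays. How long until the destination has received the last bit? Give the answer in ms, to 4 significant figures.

L = 50000 bits.
Transmission delays (L/R per hop): 0.0617284, 0.416667, 0.227273 ms; sum = 0.705668 ms.
Propagation delays (d/s per hop): 0.00182609, 0.0064, 0.00565217 ms; sum = 0.0138783 ms.
End-to-end = 0.7195 ms.

0.7195 ms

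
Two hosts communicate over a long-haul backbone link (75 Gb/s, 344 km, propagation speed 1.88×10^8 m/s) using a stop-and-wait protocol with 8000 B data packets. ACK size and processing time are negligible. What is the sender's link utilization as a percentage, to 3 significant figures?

0.0233 %

t_tx = L/R = 64000/75000000000 = 8.53333e-07 s.
t_prop = 344000/188000000 = 0.00182979 s; RTT = 0.00365957 s.
Cycle = t_tx + RTT = 0.00366043 s.
Utilization = t_tx / cycle = 8.53333e-07/0.00366043 = 0.0233 %.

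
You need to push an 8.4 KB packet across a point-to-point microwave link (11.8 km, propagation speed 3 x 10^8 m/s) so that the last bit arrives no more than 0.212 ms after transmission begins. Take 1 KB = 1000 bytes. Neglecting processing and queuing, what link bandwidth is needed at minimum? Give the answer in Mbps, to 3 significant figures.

L = 67200 bits.
Propagation delay = 11800 / 300000000 = 0.0393333 ms.
Transmission budget = 0.212 − 0.0393333 = 0.172667 ms.
R ≥ L / t_tx = 67200 bits / 0.000172667 s = 389 Mbps.

389 Mbps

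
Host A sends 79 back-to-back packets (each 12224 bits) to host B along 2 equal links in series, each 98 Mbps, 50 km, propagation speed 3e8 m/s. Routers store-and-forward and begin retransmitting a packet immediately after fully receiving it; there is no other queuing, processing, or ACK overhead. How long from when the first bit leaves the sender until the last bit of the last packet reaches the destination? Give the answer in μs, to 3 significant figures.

10300 μs

Per-hop transmission t_tx = L/R = 12224/98000000 = 124.735 μs.
Per-hop propagation t_prop = 50000/300000000 = 166.667 μs.
Pipeline fill: first packet needs 2·t_tx to clear all hops; remaining 78 packets each add one t_tx.
Total = (2+79-1)·t_tx + 2·t_prop = 80·124.735 + 2·166.667 = 10300 μs.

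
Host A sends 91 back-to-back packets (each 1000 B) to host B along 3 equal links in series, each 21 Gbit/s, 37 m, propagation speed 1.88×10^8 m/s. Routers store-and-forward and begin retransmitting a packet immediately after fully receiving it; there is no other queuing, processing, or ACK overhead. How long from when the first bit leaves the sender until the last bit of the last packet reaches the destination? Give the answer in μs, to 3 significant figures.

36.0 μs

Per-hop transmission t_tx = L/R = 8000/21000000000 = 0.380952 μs.
Per-hop propagation t_prop = 37/188000000 = 0.196809 μs.
Pipeline fill: first packet needs 3·t_tx to clear all hops; remaining 90 packets each add one t_tx.
Total = (3+91-1)·t_tx + 3·t_prop = 93·0.380952 + 3·0.196809 = 36.0 μs.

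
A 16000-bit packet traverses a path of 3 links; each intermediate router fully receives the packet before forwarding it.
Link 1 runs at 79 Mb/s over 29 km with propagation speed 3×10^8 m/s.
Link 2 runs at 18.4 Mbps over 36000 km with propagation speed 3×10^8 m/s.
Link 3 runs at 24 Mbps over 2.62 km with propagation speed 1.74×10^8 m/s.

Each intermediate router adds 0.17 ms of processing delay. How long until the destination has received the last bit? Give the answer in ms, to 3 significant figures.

Transmission delays (L/R per hop): 0.202532, 0.869565, 0.666667 ms; sum = 1.73876 ms.
Propagation delays (d/s per hop): 0.0966667, 120, 0.0150575 ms; sum = 120.112 ms.
Processing at 2 router(s): 2 × 0.17 ms = 0.34 ms.
End-to-end = 122 ms.

122 ms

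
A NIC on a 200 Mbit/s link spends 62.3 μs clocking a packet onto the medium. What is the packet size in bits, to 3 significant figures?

12500 bits

L = R × t_tx = 200000000 b/s × 6.23e-05 s = 12460 bits.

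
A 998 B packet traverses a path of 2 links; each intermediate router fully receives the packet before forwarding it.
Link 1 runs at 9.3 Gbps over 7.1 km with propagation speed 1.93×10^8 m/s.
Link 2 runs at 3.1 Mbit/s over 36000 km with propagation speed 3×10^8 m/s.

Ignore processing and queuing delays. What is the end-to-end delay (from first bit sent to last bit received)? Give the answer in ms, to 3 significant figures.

L = 998 × 8 = 7984 bits.
Transmission delays (L/R per hop): 0.000858495, 2.57548 ms; sum = 2.57634 ms.
Propagation delays (d/s per hop): 0.0367876, 120 ms; sum = 120.037 ms.
End-to-end = 123 ms.

123 ms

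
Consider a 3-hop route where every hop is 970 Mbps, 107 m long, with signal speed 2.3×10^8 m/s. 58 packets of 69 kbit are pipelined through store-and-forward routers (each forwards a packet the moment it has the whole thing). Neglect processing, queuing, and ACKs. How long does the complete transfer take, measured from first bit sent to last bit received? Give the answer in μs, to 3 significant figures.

Per-hop transmission t_tx = L/R = 69000/970000000 = 71.134 μs.
Per-hop propagation t_prop = 107/2.3e+08 = 0.465217 μs.
Pipeline fill: first packet needs 3·t_tx to clear all hops; remaining 57 packets each add one t_tx.
Total = (3+58-1)·t_tx + 3·t_prop = 60·71.134 + 3·0.465217 = 4270 μs.

4270 μs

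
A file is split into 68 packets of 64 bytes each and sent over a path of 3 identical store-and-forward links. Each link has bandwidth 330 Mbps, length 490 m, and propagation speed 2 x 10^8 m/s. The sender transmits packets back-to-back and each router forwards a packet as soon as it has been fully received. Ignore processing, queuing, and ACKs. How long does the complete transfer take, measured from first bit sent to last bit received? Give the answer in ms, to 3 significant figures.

0.116 ms

Per-hop transmission t_tx = L/R = 512/330000000 = 0.00155152 ms.
Per-hop propagation t_prop = 490/200000000 = 0.00245 ms.
Pipeline fill: first packet needs 3·t_tx to clear all hops; remaining 67 packets each add one t_tx.
Total = (3+68-1)·t_tx + 3·t_prop = 70·0.00155152 + 3·0.00245 = 0.116 ms.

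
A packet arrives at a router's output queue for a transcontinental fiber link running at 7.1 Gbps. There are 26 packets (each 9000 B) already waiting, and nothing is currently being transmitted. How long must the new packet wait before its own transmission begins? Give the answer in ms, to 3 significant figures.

0.264 ms

Each queued packet: L/R = 72000/7100000000 = 0.0101408 ms.
26 queued → 0.263662 ms.
Queuing delay = 0.264 ms.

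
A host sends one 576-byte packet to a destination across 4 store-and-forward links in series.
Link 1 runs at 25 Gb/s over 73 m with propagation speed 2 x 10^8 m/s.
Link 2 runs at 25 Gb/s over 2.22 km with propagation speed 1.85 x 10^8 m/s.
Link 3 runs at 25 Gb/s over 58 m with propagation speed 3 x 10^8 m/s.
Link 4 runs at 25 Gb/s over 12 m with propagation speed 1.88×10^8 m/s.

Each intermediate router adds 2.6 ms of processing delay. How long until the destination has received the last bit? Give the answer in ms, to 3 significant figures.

L = 576 × 8 = 4608 bits.
Transmission delay per hop = L/R = 4608/25000000000 = 0.00018432 ms; 4 hops → 0.00073728 ms.
Propagation delays (d/s per hop): 0.000365, 0.012, 0.000193333, 6.38298e-05 ms; sum = 0.0126222 ms.
Processing at 3 router(s): 3 × 2.6 ms = 7.8 ms.
End-to-end = 7.81 ms.

7.81 ms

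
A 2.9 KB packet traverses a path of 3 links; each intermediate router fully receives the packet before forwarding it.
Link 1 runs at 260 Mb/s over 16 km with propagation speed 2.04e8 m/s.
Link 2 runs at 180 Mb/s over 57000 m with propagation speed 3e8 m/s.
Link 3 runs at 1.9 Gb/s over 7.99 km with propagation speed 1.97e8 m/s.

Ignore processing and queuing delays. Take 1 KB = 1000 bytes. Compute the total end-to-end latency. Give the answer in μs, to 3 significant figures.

539 μs

L = 23200 bits.
Transmission delays (L/R per hop): 89.2308, 128.889, 12.2105 μs; sum = 230.33 μs.
Propagation delays (d/s per hop): 78.4314, 190, 40.5584 μs; sum = 308.99 μs.
End-to-end = 539 μs.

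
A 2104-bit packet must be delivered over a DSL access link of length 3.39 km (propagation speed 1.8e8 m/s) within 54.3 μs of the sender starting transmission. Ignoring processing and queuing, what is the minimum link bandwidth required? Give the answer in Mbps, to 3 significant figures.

59.3 Mbps

Propagation delay = 3390 / 180000000 = 18.8333 μs.
Transmission budget = 54.3 − 18.8333 = 35.4667 μs.
R ≥ L / t_tx = 2104 bits / 3.54667e-05 s = 59.3 Mbps.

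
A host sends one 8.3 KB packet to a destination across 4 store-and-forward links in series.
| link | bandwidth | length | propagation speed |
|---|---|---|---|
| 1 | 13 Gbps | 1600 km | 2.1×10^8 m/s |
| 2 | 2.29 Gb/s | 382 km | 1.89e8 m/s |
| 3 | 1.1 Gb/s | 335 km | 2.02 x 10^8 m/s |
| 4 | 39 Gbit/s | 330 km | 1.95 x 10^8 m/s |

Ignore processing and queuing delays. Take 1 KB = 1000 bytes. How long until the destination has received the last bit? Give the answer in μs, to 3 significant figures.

L = 66400 bits.
Transmission delays (L/R per hop): 5.10769, 28.9956, 60.3636, 1.70256 μs; sum = 96.1695 μs.
Propagation delays (d/s per hop): 7619.05, 2021.16, 1658.42, 1692.31 μs; sum = 12990.9 μs.
End-to-end = 13100 μs.

13100 μs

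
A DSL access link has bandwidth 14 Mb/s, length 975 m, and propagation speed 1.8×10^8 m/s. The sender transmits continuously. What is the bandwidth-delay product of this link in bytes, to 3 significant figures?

9.48 bytes

Propagation delay = 975 / 180000000 = 5.41667e-06 s.
BDP = R × t_prop = 14000000 × 5.41667e-06 = 75.8333 bits.
In bytes: 75.8333/8 = 9.48 bytes.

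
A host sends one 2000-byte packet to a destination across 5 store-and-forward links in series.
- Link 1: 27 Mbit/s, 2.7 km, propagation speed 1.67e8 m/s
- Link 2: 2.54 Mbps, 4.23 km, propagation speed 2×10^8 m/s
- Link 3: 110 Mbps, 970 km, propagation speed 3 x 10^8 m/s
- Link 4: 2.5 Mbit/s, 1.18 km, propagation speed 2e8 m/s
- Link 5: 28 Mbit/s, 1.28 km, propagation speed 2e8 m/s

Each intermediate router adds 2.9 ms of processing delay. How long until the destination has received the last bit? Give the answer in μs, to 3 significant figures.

28900 μs

L = 2000 × 8 = 16000 bits.
Transmission delays (L/R per hop): 592.593, 6299.21, 145.455, 6400, 571.429 μs; sum = 14008.7 μs.
Propagation delays (d/s per hop): 16.1677, 21.15, 3233.33, 5.9, 6.4 μs; sum = 3282.95 μs.
Processing at 4 router(s): 4 × 2.9 ms = 11600 μs.
End-to-end = 28900 μs.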